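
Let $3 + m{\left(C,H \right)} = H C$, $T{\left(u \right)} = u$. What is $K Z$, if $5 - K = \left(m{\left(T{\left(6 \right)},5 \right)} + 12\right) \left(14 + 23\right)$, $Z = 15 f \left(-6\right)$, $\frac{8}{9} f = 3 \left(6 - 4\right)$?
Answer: $873585$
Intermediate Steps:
$m{\left(C,H \right)} = -3 + C H$ ($m{\left(C,H \right)} = -3 + H C = -3 + C H$)
$f = \frac{27}{4}$ ($f = \frac{9 \cdot 3 \left(6 - 4\right)}{8} = \frac{9 \cdot 3 \cdot 2}{8} = \frac{9}{8} \cdot 6 = \frac{27}{4} \approx 6.75$)
$Z = - \frac{1215}{2}$ ($Z = 15 \cdot \frac{27}{4} \left(-6\right) = \frac{405}{4} \left(-6\right) = - \frac{1215}{2} \approx -607.5$)
$K = -1438$ ($K = 5 - \left(\left(-3 + 6 \cdot 5\right) + 12\right) \left(14 + 23\right) = 5 - \left(\left(-3 + 30\right) + 12\right) 37 = 5 - \left(27 + 12\right) 37 = 5 - 39 \cdot 37 = 5 - 1443 = -1438$)
$K Z = \left(-1438\right) \left(- \frac{1215}{2}\right) = 873585$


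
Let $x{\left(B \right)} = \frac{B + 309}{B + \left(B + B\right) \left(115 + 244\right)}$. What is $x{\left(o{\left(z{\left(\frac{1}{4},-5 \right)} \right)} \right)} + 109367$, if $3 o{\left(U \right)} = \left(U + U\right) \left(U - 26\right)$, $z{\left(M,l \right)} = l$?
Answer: $\frac{24376811867}{222890} \approx 1.0937 \cdot 10^{5}$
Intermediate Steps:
$o{\left(U \right)} = \frac{2 U \left(-26 + U\right)}{3}$ ($o{\left(U \right)} = \frac{\left(U + U\right) \left(U - 26\right)}{3} = \frac{2 U \left(-26 + U\right)}{3}$)
$x{\left(B \right)} = \frac{309 + B}{719 B}$ ($x{\left(B \right)} = \frac{309 + B}{B + 2 B 359} = \frac{309 + B}{B + 718 B} = \frac{309 + B}{719 B}$)
$x{\left(o{\left(z{\left(\frac{1}{4},-5 \right)} \right)} \right)} + 109367 = \frac{309 + \frac{2}{3} \left(-5\right) \left(-26 - 5\right)}{719 \cdot \frac{2}{3} \left(-5\right) \left(-26 - 5\right)} + 109367 = \frac{309 + \frac{2}{3} \left(-5\right) \left(-31\right)}{719 \cdot \frac{2}{3} \left(-5\right) \left(-31\right)} + 109367 = \frac{309 + \frac{310}{3}}{719 \cdot \frac{310}{3}} + 109367 = \frac{1}{719} \cdot \frac{3}{310} \cdot \frac{1237}{3} + 109367 = \frac{1237}{222890} + 109367 = \frac{24376811867}{222890}$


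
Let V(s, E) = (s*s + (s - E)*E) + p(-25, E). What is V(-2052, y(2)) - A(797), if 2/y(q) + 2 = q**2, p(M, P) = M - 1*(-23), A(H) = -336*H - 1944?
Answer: 4478385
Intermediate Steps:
A(H) = -1944 - 336*H
p(M, P) = 23 + M (p(M, P) = M + 23 = 23 + M)
y(q) = 2/(-2 + q**2)
V(s, E) = -2 + s**2 + E*(s - E) (V(s, E) = (s*s + (s - E)*E) + (23 - 25) = (s**2 + E*(s - E)) - 2 = -2 + s**2 + E*(s - E))
V(-2052, y(2)) - A(797) = (-2 + (-2052)**2 - (2/(-2 + 2**2))**2 + (2/(-2 + 2**2))*(-2052)) - (-1944 - 336*797) = (-2 + 4210704 - (2/(-2 + 4))**2 + (2/(-2 + 4))*(-2052)) - (-1944 - 267792) = (-2 + 4210704 - (2/2)**2 + (2/2)*(-2052)) - 1*(-269736) = (-2 + 4210704 - (2*(1/2))**2 + (2*(1/2))*(-2052)) + 269736 = (-2 + 4210704 - 1*1**2 + 1*(-2052)) + 269736 = (-2 + 4210704 - 1*1 - 2052) + 269736 = (-2 + 4210704 - 1 - 2052) + 269736 = 4208649 + 269736 = 4478385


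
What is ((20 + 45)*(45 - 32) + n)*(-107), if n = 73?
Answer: -98226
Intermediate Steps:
((20 + 45)*(45 - 32) + n)*(-107) = ((20 + 45)*(45 - 32) + 73)*(-107) = (65*13 + 73)*(-107) = (845 + 73)*(-107) = 918*(-107) = -98226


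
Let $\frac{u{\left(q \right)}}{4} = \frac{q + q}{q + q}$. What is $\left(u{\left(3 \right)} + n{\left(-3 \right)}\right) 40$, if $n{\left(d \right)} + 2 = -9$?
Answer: $-280$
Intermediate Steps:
$u{\left(q \right)} = 4$ ($u{\left(q \right)} = 4 \frac{q + q}{q + q} = 4 \frac{2 q}{2 q} = 4 \cdot 2 q \frac{1}{2 q} = 4 \cdot 1 = 4$)
$n{\left(d \right)} = -11$ ($n{\left(d \right)} = -2 - 9 = -11$)
$\left(u{\left(3 \right)} + n{\left(-3 \right)}\right) 40 = \left(4 - 11\right) 40 = \left(-7\right) 40 = -280$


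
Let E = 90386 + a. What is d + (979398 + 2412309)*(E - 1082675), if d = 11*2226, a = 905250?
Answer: -295210761087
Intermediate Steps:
E = 995636 (E = 90386 + 905250 = 995636)
d = 24486
d + (979398 + 2412309)*(E - 1082675) = 24486 + (979398 + 2412309)*(995636 - 1082675) = 24486 + 3391707*(-87039) = 24486 - 295210785573 = -295210761087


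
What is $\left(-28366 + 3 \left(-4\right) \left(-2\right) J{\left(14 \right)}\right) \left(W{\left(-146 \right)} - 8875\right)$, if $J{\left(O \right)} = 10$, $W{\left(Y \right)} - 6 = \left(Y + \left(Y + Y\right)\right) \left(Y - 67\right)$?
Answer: $-2374537550$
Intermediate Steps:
$W{\left(Y \right)} = 6 + 3 Y \left(-67 + Y\right)$ ($W{\left(Y \right)} = 6 + \left(Y + \left(Y + Y\right)\right) \left(Y - 67\right) = 6 + \left(Y + 2 Y\right) \left(-67 + Y\right) = 6 + 3 Y \left(-67 + Y\right)$)
$\left(-28366 + 3 \left(-4\right) \left(-2\right) J{\left(14 \right)}\right) \left(W{\left(-146 \right)} - 8875\right) = \left(-28366 + 3 \left(-4\right) \left(-2\right) 10\right) \left(\left(6 - -29346 + 3 \left(-146\right)^{2}\right) - 8875\right) = \left(-28366 + \left(-12\right) \left(-2\right) 10\right) \left(\left(6 + 29346 + 3 \cdot 21316\right) - 8875\right) = \left(-28366 + 24 \cdot 10\right) \left(\left(6 + 29346 + 63948\right) - 8875\right) = \left(-28366 + 240\right) \left(93300 - 8875\right) = \left(-28126\right) 84425 = -2374537550$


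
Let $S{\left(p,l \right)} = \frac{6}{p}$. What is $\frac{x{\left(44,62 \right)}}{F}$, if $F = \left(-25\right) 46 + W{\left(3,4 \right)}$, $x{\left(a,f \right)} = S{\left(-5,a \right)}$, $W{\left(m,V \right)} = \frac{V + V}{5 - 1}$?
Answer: $\frac{3}{2870} \approx 0.0010453$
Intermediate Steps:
$W{\left(m,V \right)} = \frac{V}{2}$ ($W{\left(m,V \right)} = \frac{2 V}{4} = 2 V \frac{1}{4} = \frac{V}{2}$)
$x{\left(a,f \right)} = - \frac{6}{5}$ ($x{\left(a,f \right)} = \frac{6}{-5} = 6 \left(- \frac{1}{5}\right) = - \frac{6}{5}$)
$F = -1148$ ($F = \left(-25\right) 46 + \frac{1}{2} \cdot 4 = -1150 + 2 = -1148$)
$\frac{x{\left(44,62 \right)}}{F} = - \frac{6}{5 \left(-1148\right)} = \left(- \frac{6}{5}\right) \left(- \frac{1}{1148}\right) = \frac{3}{2870}$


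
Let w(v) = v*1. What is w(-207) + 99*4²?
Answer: 1377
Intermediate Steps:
w(v) = v
w(-207) + 99*4² = -207 + 99*4² = -207 + 99*16 = -207 + 1584 = 1377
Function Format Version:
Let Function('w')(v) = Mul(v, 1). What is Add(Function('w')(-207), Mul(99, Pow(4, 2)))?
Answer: 1377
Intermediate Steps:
Function('w')(v) = v
Add(Function('w')(-207), Mul(99, Pow(4, 2))) = Add(-207, Mul(99, Pow(4, 2))) = Add(-207, Mul(99, 16)) = Add(-207, 1584) = 1377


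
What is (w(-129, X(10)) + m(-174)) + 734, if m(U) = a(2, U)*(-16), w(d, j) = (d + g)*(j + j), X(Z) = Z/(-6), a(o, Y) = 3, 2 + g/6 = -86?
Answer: 2876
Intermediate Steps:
g = -528 (g = -12 + 6*(-86) = -12 - 516 = -528)
X(Z) = -Z/6 (X(Z) = Z*(-⅙) = -Z/6)
w(d, j) = 2*j*(-528 + d) (w(d, j) = (d - 528)*(j + j) = (-528 + d)*(2*j) = 2*j*(-528 + d))
m(U) = -48 (m(U) = 3*(-16) = -48)
(w(-129, X(10)) + m(-174)) + 734 = (2*(-⅙*10)*(-528 - 129) - 48) + 734 = (2*(-5/3)*(-657) - 48) + 734 = (2190 - 48) + 734 = 2142 + 734 = 2876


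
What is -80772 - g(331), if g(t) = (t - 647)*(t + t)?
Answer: 128420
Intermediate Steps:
g(t) = 2*t*(-647 + t) (g(t) = (-647 + t)*(2*t) = 2*t*(-647 + t))
-80772 - g(331) = -80772 - 2*331*(-647 + 331) = -80772 - 2*331*(-316) = -80772 - 1*(-209192) = -80772 + 209192 = 128420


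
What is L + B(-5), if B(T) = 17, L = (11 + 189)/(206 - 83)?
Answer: 2291/123 ≈ 18.626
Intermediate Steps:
L = 200/123 ≈ 1.6260
L + B(-5) = 200/123 + 17 = 2291/123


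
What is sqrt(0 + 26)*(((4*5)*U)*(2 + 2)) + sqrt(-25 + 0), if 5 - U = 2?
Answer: 5*I + 240*sqrt(26) ≈ 1223.8 + 5.0*I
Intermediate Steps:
U = 3 (U = 5 - 1*2 = 5 - 2 = 3)
sqrt(0 + 26)*(((4*5)*U)*(2 + 2)) + sqrt(-25 + 0) = sqrt(0 + 26)*(((4*5)*3)*(2 + 2)) + sqrt(-25 + 0) = sqrt(26)*((20*3)*4) + sqrt(-25) = sqrt(26)*(60*4) + 5*I = sqrt(26)*240 + 5*I = 240*sqrt(26) + 5*I = 5*I + 240*sqrt(26)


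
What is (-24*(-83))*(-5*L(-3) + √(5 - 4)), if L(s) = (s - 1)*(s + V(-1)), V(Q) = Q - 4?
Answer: -316728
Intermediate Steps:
V(Q) = -4 + Q
L(s) = (-1 + s)*(-5 + s) (L(s) = (s - 1)*(s + (-4 - 1)) = (-1 + s)*(s - 5) = (-1 + s)*(-5 + s))
(-24*(-83))*(-5*L(-3) + √(5 - 4)) = (-24*(-83))*(-5*(5 + (-3)² - 6*(-3)) + √(5 - 4)) = 1992*(-5*(5 + 9 + 18) + √1) = 1992*(-5*32 + 1) = 1992*(-160 + 1) = 1992*(-159) = -316728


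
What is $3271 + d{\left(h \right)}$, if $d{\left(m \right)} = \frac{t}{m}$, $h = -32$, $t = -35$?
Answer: $\frac{104707}{32} \approx 3272.1$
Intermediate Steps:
$d{\left(m \right)} = - \frac{35}{m}$
$3271 + d{\left(h \right)} = 3271 - \frac{35}{-32} = 3271 - - \frac{35}{32} = 3271 + \frac{35}{32} = \frac{104707}{32}$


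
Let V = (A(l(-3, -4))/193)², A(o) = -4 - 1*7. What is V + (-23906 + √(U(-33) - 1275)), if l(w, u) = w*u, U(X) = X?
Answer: -890474473/37249 + 2*I*√327 ≈ -23906.0 + 36.166*I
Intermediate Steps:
l(w, u) = u*w
A(o) = -11 (A(o) = -4 - 7 = -11)
V = 121/37249 (V = (-11/193)² = 121/37249 ≈ 0.0032484)
V + (-23906 + √(U(-33) - 1275)) = 121/37249 + (-23906 + √(-33 - 1275)) = 121/37249 + (-23906 + √(-1308)) = 121/37249 + (-23906 + 2*I*√327) = -890474473/37249 + 2*I*√327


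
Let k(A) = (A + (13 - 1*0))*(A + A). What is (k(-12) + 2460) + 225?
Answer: 2661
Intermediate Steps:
k(A) = 2*A*(13 + A) (k(A) = (A + (13 + 0))*(2*A) = (A + 13)*(2*A) = (13 + A)*(2*A) = 2*A*(13 + A))
(k(-12) + 2460) + 225 = (2*(-12)*(13 - 12) + 2460) + 225 = (2*(-12)*1 + 2460) + 225 = (-24 + 2460) + 225 = 2436 + 225 = 2661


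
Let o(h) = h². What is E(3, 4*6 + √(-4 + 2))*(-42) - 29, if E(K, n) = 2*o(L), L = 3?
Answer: -785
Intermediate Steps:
E(K, n) = 18 (E(K, n) = 2*3² = 2*9 = 18)
E(3, 4*6 + √(-4 + 2))*(-42) - 29 = 18*(-42) - 29 = -756 - 29 = -785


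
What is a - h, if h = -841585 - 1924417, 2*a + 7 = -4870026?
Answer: 661971/2 ≈ 3.3099e+5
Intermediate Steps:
a = -4870033/2 (a = -7/2 + (½)*(-4870026) = -7/2 - 2435013 = -4870033/2 ≈ -2.4350e+6)
h = -2766002
a - h = -4870033/2 - 1*(-2766002) = -4870033/2 + 2766002 = 661971/2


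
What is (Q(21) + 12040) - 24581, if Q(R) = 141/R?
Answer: -87740/7 ≈ -12534.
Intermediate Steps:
(Q(21) + 12040) - 24581 = (141/21 + 12040) - 24581 = (141*(1/21) + 12040) - 24581 = (47/7 + 12040) - 24581 = 84327/7 - 24581 = -87740/7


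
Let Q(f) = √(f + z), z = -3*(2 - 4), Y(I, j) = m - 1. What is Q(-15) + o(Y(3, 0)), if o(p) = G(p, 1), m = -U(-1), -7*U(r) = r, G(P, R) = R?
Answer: 1 + 3*I ≈ 1.0 + 3.0*I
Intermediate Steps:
U(r) = -r/7
m = -⅐ (m = -(-1)*(-1)/7 = -1*⅐ = -⅐ ≈ -0.14286)
Y(I, j) = -8/7 (Y(I, j) = -⅐ - 1 = -8/7)
o(p) = 1
z = 6 (z = -3*(-2) = 6)
Q(f) = √(6 + f) (Q(f) = √(f + 6) = √(6 + f))
Q(-15) + o(Y(3, 0)) = √(6 - 15) + 1 = √(-9) + 1 = 3*I + 1 = 1 + 3*I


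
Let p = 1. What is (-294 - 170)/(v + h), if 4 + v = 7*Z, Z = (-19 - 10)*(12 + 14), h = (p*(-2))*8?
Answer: 232/2649 ≈ 0.087580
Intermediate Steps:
h = -16 (h = (1*(-2))*8 = -2*8 = -16)
Z = -754 (Z = -29*26 = -754)
v = -5282 (v = -4 + 7*(-754) = -4 - 5278 = -5282)
(-294 - 170)/(v + h) = (-294 - 170)/(-5282 - 16) = -464/(-5298) = -464*(-1/5298) = 232/2649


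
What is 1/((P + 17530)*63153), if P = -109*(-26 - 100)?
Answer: 1/1974415392 ≈ 5.0648e-10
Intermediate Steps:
P = 13734 (P = -109*(-126) = 13734)
1/((P + 17530)*63153) = 1/((13734 + 17530)*63153) = (1/63153)/31264 = (1/31264)*(1/63153) = 1/1974415392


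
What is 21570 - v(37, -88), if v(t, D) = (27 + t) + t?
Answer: 21469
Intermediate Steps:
v(t, D) = 27 + 2*t
21570 - v(37, -88) = 21570 - (27 + 2*37) = 21570 - (27 + 74) = 21570 - 1*101 = 21570 - 101 = 21469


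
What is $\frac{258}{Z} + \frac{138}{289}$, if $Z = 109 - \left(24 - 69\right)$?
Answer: $\frac{47907}{22253} \approx 2.1528$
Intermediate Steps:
$Z = 154$ ($Z = 109 - -45 = 109 + 45 = 154$)
$\frac{258}{Z} + \frac{138}{289} = \frac{258}{154} + \frac{138}{289} = 258 \cdot \frac{1}{154} + 138 \cdot \frac{1}{289} = \frac{129}{77} + \frac{138}{289} = \frac{47907}{22253}$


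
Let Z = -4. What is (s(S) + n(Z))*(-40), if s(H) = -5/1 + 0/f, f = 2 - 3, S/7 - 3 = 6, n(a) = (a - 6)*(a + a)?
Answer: -3000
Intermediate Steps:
n(a) = 2*a*(-6 + a) (n(a) = (-6 + a)*(2*a) = 2*a*(-6 + a))
S = 63 (S = 21 + 7*6 = 21 + 42 = 63)
f = -1
s(H) = -5 (s(H) = -5/1 + 0/(-1) = -5*1 + 0*(-1) = -5 + 0 = -5)
(s(S) + n(Z))*(-40) = (-5 + 2*(-4)*(-6 - 4))*(-40) = (-5 + 2*(-4)*(-10))*(-40) = (-5 + 80)*(-40) = 75*(-40) = -3000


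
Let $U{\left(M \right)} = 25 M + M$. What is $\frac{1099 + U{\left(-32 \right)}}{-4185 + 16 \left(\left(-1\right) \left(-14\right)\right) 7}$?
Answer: $- \frac{267}{2617} \approx -0.10203$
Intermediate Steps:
$U{\left(M \right)} = 26 M$
$\frac{1099 + U{\left(-32 \right)}}{-4185 + 16 \left(\left(-1\right) \left(-14\right)\right) 7} = \frac{1099 + 26 \left(-32\right)}{-4185 + 16 \left(\left(-1\right) \left(-14\right)\right) 7} = \frac{1099 - 832}{-4185 + 16 \cdot 14 \cdot 7} = \frac{267}{-4185 + 224 \cdot 7} = \frac{267}{-4185 + 1568} = \frac{267}{-2617} = 267 \left(- \frac{1}{2617}\right) = - \frac{267}{2617}$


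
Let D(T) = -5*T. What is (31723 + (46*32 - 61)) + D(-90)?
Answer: 33584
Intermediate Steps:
(31723 + (46*32 - 61)) + D(-90) = (31723 + (46*32 - 61)) - 5*(-90) = (31723 + (1472 - 61)) + 450 = (31723 + 1411) + 450 = 33134 + 450 = 33584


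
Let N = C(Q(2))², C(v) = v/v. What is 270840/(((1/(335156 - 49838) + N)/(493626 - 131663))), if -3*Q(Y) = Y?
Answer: 27970881622936560/285319 ≈ 9.8034e+10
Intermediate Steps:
Q(Y) = -Y/3
C(v) = 1
N = 1 (N = 1² = 1)
270840/(((1/(335156 - 49838) + N)/(493626 - 131663))) = 270840/(((1/(335156 - 49838) + 1)/(493626 - 131663))) = 270840/(((1/285318 + 1)/361963)) = 270840/(((1/285318 + 1)*(1/361963))) = 270840/(((285319/285318)*(1/361963))) = 270840/(285319/103274559234) = 270840*(103274559234/285319) = 27970881622936560/285319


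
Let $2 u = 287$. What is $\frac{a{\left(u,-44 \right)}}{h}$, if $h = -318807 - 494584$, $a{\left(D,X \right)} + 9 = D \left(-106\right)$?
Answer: $\frac{15220}{813391} \approx 0.018712$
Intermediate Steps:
$u = \frac{287}{2}$ ($u = \frac{1}{2} \cdot 287 = \frac{287}{2} \approx 143.5$)
$a{\left(D,X \right)} = -9 - 106 D$ ($a{\left(D,X \right)} = -9 + D \left(-106\right) = -9 - 106 D$)
$h = -813391$ ($h = -318807 - 494584 = -813391$)
$\frac{a{\left(u,-44 \right)}}{h} = \frac{-9 - 15211}{-813391} = \left(-9 - 15211\right) \left(- \frac{1}{813391}\right) = \left(-15220\right) \left(- \frac{1}{813391}\right) = \frac{15220}{813391}$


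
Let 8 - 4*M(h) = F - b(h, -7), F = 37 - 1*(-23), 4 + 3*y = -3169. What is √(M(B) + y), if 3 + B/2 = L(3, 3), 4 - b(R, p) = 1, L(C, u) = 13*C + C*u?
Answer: I*√38517/6 ≈ 32.71*I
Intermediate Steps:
y = -3173/3 (y = -4/3 + (⅓)*(-3169) = -4/3 - 3169/3 = -3173/3 ≈ -1057.7)
b(R, p) = 3 (b(R, p) = 4 - 1*1 = 4 - 1 = 3)
F = 60 (F = 37 + 23 = 60)
B = 90 (B = -6 + 2*(3*(13 + 3)) = -6 + 2*(3*16) = -6 + 2*48 = -6 + 96 = 90)
M(h) = -49/4 (M(h) = 2 - (60 - 1*3)/4 = 2 - (60 - 3)/4 = 2 - ¼*57 = 2 - 57/4 = -49/4)
√(M(B) + y) = √(-49/4 - 3173/3) = √(-12839/12) = I*√38517/6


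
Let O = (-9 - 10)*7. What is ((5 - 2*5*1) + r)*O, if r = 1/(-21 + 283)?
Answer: 174097/262 ≈ 664.49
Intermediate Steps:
r = 1/262 ≈ 0.0038168
O = -133 (O = -19*7 = -133)
((5 - 2*5*1) + r)*O = ((5 - 2*5*1) + 1/262)*(-133) = ((5 - 10*1) + 1/262)*(-133) = ((5 - 10) + 1/262)*(-133) = (-5 + 1/262)*(-133) = -1309/262*(-133) = 174097/262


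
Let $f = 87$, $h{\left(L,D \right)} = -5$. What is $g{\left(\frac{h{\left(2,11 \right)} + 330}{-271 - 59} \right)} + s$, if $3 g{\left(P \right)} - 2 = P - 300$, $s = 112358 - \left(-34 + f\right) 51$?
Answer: $\frac{21691957}{198} \approx 1.0956 \cdot 10^{5}$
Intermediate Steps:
$s = 109655$ ($s = 112358 - \left(-34 + 87\right) 51 = 112358 - 53 \cdot 51 = 112358 - 2703 = 109655$)
$g{\left(P \right)} = - \frac{298}{3} + \frac{P}{3}$ ($g{\left(P \right)} = \frac{2}{3} + \frac{P - 300}{3} = \frac{2}{3} + \frac{-300 + P}{3} = \frac{2}{3} + \left(-100 + \frac{P}{3}\right) = - \frac{298}{3} + \frac{P}{3}$)
$g{\left(\frac{h{\left(2,11 \right)} + 330}{-271 - 59} \right)} + s = \left(- \frac{298}{3} + \frac{\left(-5 + 330\right) \frac{1}{-271 - 59}}{3}\right) + 109655 = \left(- \frac{298}{3} + \frac{325 \frac{1}{-330}}{3}\right) + 109655 = \left(- \frac{298}{3} + \frac{325 \left(- \frac{1}{330}\right)}{3}\right) + 109655 = \left(- \frac{298}{3} + \frac{1}{3} \left(- \frac{65}{66}\right)\right) + 109655 = \left(- \frac{298}{3} - \frac{65}{198}\right) + 109655 = - \frac{19733}{198} + 109655 = \frac{21691957}{198}$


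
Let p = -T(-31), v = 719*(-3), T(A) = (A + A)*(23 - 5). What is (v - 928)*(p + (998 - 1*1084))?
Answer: -3177550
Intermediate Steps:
T(A) = 36*A (T(A) = (2*A)*18 = 36*A)
v = -2157
p = 1116 (p = -36*(-31) = -1*(-1116) = 1116)
(v - 928)*(p + (998 - 1*1084)) = (-2157 - 928)*(1116 + (998 - 1*1084)) = -3085*(1116 + (998 - 1084)) = -3085*(1116 - 86) = -3085*1030 = -3177550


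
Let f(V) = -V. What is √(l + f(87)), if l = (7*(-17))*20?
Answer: I*√2467 ≈ 49.669*I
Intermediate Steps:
l = -2380 (l = -119*20 = -2380)
√(l + f(87)) = √(-2380 - 1*87) = √(-2380 - 87) = √(-2467) = I*√2467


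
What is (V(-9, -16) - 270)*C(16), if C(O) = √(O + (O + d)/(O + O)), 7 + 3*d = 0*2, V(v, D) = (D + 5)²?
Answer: -149*√9462/24 ≈ -603.90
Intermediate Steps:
V(v, D) = (5 + D)²
d = -7/3 (d = -7/3 + (0*2)/3 = -7/3 + (⅓)*0 = -7/3 + 0 = -7/3 ≈ -2.3333)
C(O) = √(O + (-7/3 + O)/(2*O)) (C(O) = √(O + (O - 7/3)/(O + O)) = √(O + (-7/3 + O)/((2*O))) = √(O + (-7/3 + O)*(1/(2*O))) = √(O + (-7/3 + O)/(2*O)))
(V(-9, -16) - 270)*C(16) = ((5 - 16)² - 270)*(√(18 - 42/16 + 36*16)/6) = ((-11)² - 270)*(√(18 - 42*1/16 + 576)/6) = (121 - 270)*(√(18 - 21/8 + 576)/6) = -149*√(4731/8)/6 = -149*√9462/4/6 = -149*√9462/24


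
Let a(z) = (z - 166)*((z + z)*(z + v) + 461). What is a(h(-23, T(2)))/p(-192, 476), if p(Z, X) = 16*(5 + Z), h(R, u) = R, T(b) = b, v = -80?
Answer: 982611/2992 ≈ 328.41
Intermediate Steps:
p(Z, X) = 80 + 16*Z
a(z) = (-166 + z)*(461 + 2*z*(-80 + z)) (a(z) = (z - 166)*((z + z)*(z - 80) + 461) = (-166 + z)*((2*z)*(-80 + z) + 461) = (-166 + z)*(2*z*(-80 + z) + 461) = (-166 + z)*(461 + 2*z*(-80 + z)))
a(h(-23, T(2)))/p(-192, 476) = (-76526 - 492*(-23)² + 2*(-23)³ + 27021*(-23))/(80 + 16*(-192)) = (-76526 - 492*529 + 2*(-12167) - 621483)/(80 - 3072) = (-76526 - 260268 - 24334 - 621483)/(-2992) = -982611*(-1/2992) = 982611/2992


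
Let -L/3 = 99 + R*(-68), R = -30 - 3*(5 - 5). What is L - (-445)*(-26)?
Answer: -17987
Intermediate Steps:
R = -30 (R = -30 - 3*0 = -30 - 1*0 = -30 + 0 = -30)
L = -6417 (L = -3*(99 - 30*(-68)) = -3*(99 + 2040) = -3*2139 = -6417)
L - (-445)*(-26) = -6417 - (-445)*(-26) = -6417 - 1*11570 = -6417 - 11570 = -17987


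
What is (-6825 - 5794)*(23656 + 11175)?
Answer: -439532389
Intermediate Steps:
(-6825 - 5794)*(23656 + 11175) = -12619*34831 = -439532389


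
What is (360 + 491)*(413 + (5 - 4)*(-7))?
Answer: 345506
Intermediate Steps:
(360 + 491)*(413 + (5 - 4)*(-7)) = 851*(413 + 1*(-7)) = 851*(413 - 7) = 851*406 = 345506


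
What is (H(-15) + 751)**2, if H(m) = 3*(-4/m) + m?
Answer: 13571856/25 ≈ 5.4287e+5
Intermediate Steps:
H(m) = m - 12/m (H(m) = -12/m + m = m - 12/m)
(H(-15) + 751)**2 = ((-15 - 12/(-15)) + 751)**2 = ((-15 - 12*(-1/15)) + 751)**2 = ((-15 + 4/5) + 751)**2 = (-71/5 + 751)**2 = (3684/5)**2 = 13571856/25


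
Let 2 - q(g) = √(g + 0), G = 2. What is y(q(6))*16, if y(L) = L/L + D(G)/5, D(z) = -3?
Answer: 32/5 ≈ 6.4000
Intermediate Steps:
q(g) = 2 - √g (q(g) = 2 - √(g + 0) = 2 - √g)
y(L) = ⅖ (y(L) = L/L - 3/5 = 1 - 3*⅕ = 1 - ⅗ = ⅖)
y(q(6))*16 = (⅖)*16 = 32/5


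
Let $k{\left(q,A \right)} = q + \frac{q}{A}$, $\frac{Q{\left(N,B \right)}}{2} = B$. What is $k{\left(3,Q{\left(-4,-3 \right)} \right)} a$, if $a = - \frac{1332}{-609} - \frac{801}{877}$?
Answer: $\frac{1133925}{356062} \approx 3.1846$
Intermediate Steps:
$Q{\left(N,B \right)} = 2 B$
$a = \frac{226785}{178031}$ ($a = \left(-1332\right) \left(- \frac{1}{609}\right) - \frac{801}{877} = \frac{444}{203} - \frac{801}{877} = \frac{226785}{178031} \approx 1.2739$)
$k{\left(3,Q{\left(-4,-3 \right)} \right)} a = \left(3 + \frac{3}{2 \left(-3\right)}\right) \frac{226785}{178031} = \left(3 + \frac{3}{-6}\right) \frac{226785}{178031} = \left(3 + 3 \left(- \frac{1}{6}\right)\right) \frac{226785}{178031} = \left(3 - \frac{1}{2}\right) \frac{226785}{178031} = \frac{5}{2} \cdot \frac{226785}{178031} = \frac{1133925}{356062}$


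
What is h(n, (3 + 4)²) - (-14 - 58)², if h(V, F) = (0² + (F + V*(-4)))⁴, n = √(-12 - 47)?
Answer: -6948511 - 1142288*I*√59 ≈ -6.9485e+6 - 8.7741e+6*I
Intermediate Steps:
n = I*√59 (n = √(-59) = I*√59 ≈ 7.6811*I)
h(V, F) = (F - 4*V)⁴ (h(V, F) = (0 + (F - 4*V))⁴ = (F - 4*V)⁴)
h(n, (3 + 4)²) - (-14 - 58)² = ((3 + 4)² - 4*I*√59)⁴ - (-14 - 58)² = (7² - 4*I*√59)⁴ - 1*(-72)² = (49 - 4*I*√59)⁴ - 1*5184 = (49 - 4*I*√59)⁴ - 5184 = -5184 + (49 - 4*I*√59)⁴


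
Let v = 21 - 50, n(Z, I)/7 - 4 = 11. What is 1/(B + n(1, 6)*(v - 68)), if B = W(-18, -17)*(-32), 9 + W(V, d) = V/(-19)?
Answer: -19/188619 ≈ -0.00010073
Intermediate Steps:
n(Z, I) = 105 (n(Z, I) = 28 + 7*11 = 28 + 77 = 105)
v = -29
W(V, d) = -9 - V/19 (W(V, d) = -9 + V/(-19) = -9 + V*(-1/19) = -9 - V/19)
B = 4896/19 (B = (-9 - 1/19*(-18))*(-32) = (-9 + 18/19)*(-32) = -153/19*(-32) = 4896/19 ≈ 257.68)
1/(B + n(1, 6)*(v - 68)) = 1/(4896/19 + 105*(-29 - 68)) = 1/(4896/19 + 105*(-97)) = 1/(4896/19 - 10185) = 1/(-188619/19) = -19/188619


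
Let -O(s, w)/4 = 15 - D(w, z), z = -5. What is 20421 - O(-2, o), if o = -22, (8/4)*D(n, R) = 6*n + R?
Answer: 20755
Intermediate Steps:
D(n, R) = R/2 + 3*n (D(n, R) = (6*n + R)/2 = (R + 6*n)/2 = R/2 + 3*n)
O(s, w) = -70 + 12*w (O(s, w) = -4*(15 - ((1/2)*(-5) + 3*w)) = -4*(15 - (-5/2 + 3*w)) = -4*(15 + (5/2 - 3*w)) = -4*(35/2 - 3*w) = -70 + 12*w)
20421 - O(-2, o) = 20421 - (-70 + 12*(-22)) = 20421 - (-70 - 264) = 20421 - 1*(-334) = 20421 + 334 = 20755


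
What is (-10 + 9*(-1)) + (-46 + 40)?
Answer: -25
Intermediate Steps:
(-10 + 9*(-1)) + (-46 + 40) = (-10 - 9) - 6 = -19 - 6 = -25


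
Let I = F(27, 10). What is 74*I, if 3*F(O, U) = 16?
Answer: 1184/3 ≈ 394.67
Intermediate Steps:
F(O, U) = 16/3 (F(O, U) = (⅓)*16 = 16/3)
I = 16/3 ≈ 5.3333
74*I = 74*(16/3) = 1184/3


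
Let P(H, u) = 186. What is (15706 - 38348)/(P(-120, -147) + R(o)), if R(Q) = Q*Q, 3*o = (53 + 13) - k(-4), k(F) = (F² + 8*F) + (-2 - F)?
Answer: -101889/4037 ≈ -25.239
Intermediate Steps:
k(F) = -2 + F² + 7*F
o = 80/3 (o = ((53 + 13) - (-2 + (-4)² + 7*(-4)))/3 = (66 - (-2 + 16 - 28))/3 = (66 - 1*(-14))/3 = (66 + 14)/3 = (⅓)*80 = 80/3 ≈ 26.667)
R(Q) = Q²
(15706 - 38348)/(P(-120, -147) + R(o)) = (15706 - 38348)/(186 + (80/3)²) = -22642/(186 + 6400/9) = -22642/8074/9 = -22642*9/8074 = -101889/4037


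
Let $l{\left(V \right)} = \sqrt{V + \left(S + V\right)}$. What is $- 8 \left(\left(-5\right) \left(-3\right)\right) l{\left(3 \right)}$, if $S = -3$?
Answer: $- 120 \sqrt{3} \approx -207.85$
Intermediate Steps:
$l{\left(V \right)} = \sqrt{-3 + 2 V}$ ($l{\left(V \right)} = \sqrt{V + \left(-3 + V\right)} = \sqrt{-3 + 2 V}$)
$- 8 \left(\left(-5\right) \left(-3\right)\right) l{\left(3 \right)} = - 8 \left(\left(-5\right) \left(-3\right)\right) \sqrt{-3 + 2 \cdot 3} = \left(-8\right) 15 \sqrt{-3 + 6} = - 120 \sqrt{3}$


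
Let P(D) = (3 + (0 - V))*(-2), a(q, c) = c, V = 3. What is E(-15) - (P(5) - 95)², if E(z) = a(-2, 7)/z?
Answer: -135382/15 ≈ -9025.5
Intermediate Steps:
E(z) = 7/z
P(D) = 0 (P(D) = (3 + (0 - 1*3))*(-2) = (3 + (0 - 3))*(-2) = (3 - 3)*(-2) = 0*(-2) = 0)
E(-15) - (P(5) - 95)² = 7/(-15) - (0 - 95)² = 7*(-1/15) - 1*(-95)² = -7/15 - 1*9025 = -7/15 - 9025 = -135382/15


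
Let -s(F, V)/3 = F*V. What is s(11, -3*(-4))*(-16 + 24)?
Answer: -3168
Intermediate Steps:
s(F, V) = -3*F*V
s(11, -3*(-4))*(-16 + 24) = (-3*11*(-3*(-4)))*(-16 + 24) = -3*11*12*8 = -396*8 = -3168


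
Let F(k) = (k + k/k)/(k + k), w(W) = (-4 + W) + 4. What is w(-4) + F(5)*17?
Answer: 31/5 ≈ 6.2000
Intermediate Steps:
w(W) = W
F(k) = (1 + k)/(2*k) (F(k) = (k + 1)/((2*k)) = (1 + k)*(1/(2*k)) = (1 + k)/(2*k))
w(-4) + F(5)*17 = -4 + ((½)*(1 + 5)/5)*17 = -4 + ((½)*(⅕)*6)*17 = -4 + (⅗)*17 = -4 + 51/5 = 31/5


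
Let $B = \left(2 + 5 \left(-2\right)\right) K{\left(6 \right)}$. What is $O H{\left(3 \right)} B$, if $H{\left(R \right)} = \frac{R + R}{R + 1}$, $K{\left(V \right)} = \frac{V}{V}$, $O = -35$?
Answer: $420$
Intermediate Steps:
$K{\left(V \right)} = 1$
$H{\left(R \right)} = \frac{2 R}{1 + R}$
$B = -8$ ($B = \left(2 + 5 \left(-2\right)\right) 1 = \left(2 - 10\right) 1 = \left(-8\right) 1 = -8$)
$O H{\left(3 \right)} B = - 35 \cdot 2 \cdot 3 \frac{1}{1 + 3} \left(-8\right) = - 35 \cdot 2 \cdot 3 \cdot \frac{1}{4} \left(-8\right) = \left(-35\right) \frac{3}{2} \left(-8\right) = \left(- \frac{105}{2}\right) \left(-8\right) = 420$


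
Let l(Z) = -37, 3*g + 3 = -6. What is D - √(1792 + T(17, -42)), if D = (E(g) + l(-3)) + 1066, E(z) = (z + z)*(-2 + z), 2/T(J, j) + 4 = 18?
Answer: 1059 - √87815/7 ≈ 1016.7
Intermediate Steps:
g = -3 (g = -1 + (⅓)*(-6) = -1 - 2 = -3)
T(J, j) = ⅐ (T(J, j) = 2/(-4 + 18) = 2/14 = 2*(1/14) = ⅐)
E(z) = 2*z*(-2 + z) (E(z) = (2*z)*(-2 + z) = 2*z*(-2 + z))
D = 1059 (D = (2*(-3)*(-2 - 3) - 37) + 1066 = (2*(-3)*(-5) - 37) + 1066 = (30 - 37) + 1066 = -7 + 1066 = 1059)
D - √(1792 + T(17, -42)) = 1059 - √(1792 + ⅐) = 1059 - √(12545/7) = 1059 - √87815/7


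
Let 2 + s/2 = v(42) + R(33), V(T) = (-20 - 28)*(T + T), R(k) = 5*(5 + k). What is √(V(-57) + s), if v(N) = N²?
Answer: 4*√586 ≈ 96.830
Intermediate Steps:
R(k) = 25 + 5*k
V(T) = -96*T
s = 3904 (s = -4 + 2*(42² + (25 + 5*33)) = -4 + 2*(1764 + (25 + 165)) = -4 + 2*(1764 + 190) = -4 + 2*1954 = -4 + 3908 = 3904)
√(V(-57) + s) = √(-96*(-57) + 3904) = √(5472 + 3904) = √9376 = 4*√586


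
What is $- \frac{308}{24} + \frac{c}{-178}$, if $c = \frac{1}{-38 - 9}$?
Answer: $- \frac{161044}{12549} \approx -12.833$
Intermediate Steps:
$c = - \frac{1}{47}$ ($c = \frac{1}{-47} = - \frac{1}{47} \approx -0.021277$)
$- \frac{308}{24} + \frac{c}{-178} = - \frac{308}{24} - \frac{1}{47 \left(-178\right)} = \left(-308\right) \frac{1}{24} - - \frac{1}{8366} = - \frac{77}{6} + \frac{1}{8366} = - \frac{161044}{12549}$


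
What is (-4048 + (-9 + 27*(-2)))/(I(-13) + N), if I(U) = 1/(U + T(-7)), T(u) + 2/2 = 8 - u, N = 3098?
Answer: -4111/3099 ≈ -1.3266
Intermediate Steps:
T(u) = 7 - u (T(u) = -1 + (8 - u) = 7 - u)
I(U) = 1/(14 + U) (I(U) = 1/(U + (7 - 1*(-7))) = 1/(U + (7 + 7)) = 1/(U + 14) = 1/(14 + U))
(-4048 + (-9 + 27*(-2)))/(I(-13) + N) = (-4048 + (-9 + 27*(-2)))/(1/(14 - 13) + 3098) = (-4048 + (-9 - 54))/(1/1 + 3098) = (-4048 - 63)/(1 + 3098) = -4111/3099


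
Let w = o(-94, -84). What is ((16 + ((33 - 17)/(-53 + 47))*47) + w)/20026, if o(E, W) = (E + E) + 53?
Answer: -733/60078 ≈ -0.012201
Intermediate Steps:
o(E, W) = 53 + 2*E (o(E, W) = 2*E + 53 = 53 + 2*E)
w = -135 (w = 53 + 2*(-94) = 53 - 188 = -135)
((16 + ((33 - 17)/(-53 + 47))*47) + w)/20026 = ((16 + ((33 - 17)/(-53 + 47))*47) - 135)/20026 = ((16 + (16/(-6))*47) - 135)*(1/20026) = ((16 + (16*(-1/6))*47) - 135)*(1/20026) = ((16 - 8/3*47) - 135)*(1/20026) = ((16 - 376/3) - 135)*(1/20026) = (-328/3 - 135)*(1/20026) = -733/3*1/20026 = -733/60078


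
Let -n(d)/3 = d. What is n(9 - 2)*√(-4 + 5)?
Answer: -21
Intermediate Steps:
n(d) = -3*d
n(9 - 2)*√(-4 + 5) = (-3*(9 - 2))*√(-4 + 5) = (-3*7)*√1 = -21*1 = -21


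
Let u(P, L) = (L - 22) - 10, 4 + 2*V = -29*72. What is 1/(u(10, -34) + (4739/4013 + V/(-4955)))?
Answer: -19884415/1284692047 ≈ -0.015478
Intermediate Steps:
V = -1046 (V = -2 + (-29*72)/2 = -2 + (½)*(-2088) = -2 - 1044 = -1046)
u(P, L) = -32 + L (u(P, L) = (-22 + L) - 10 = -32 + L)
1/(u(10, -34) + (4739/4013 + V/(-4955))) = 1/((-32 - 34) + (4739/4013 - 1046/(-4955))) = 1/(-66 + (4739*(1/4013) - 1046*(-1/4955))) = 1/(-66 + (4739/4013 + 1046/4955)) = 1/(-66 + 27679343/19884415) = 1/(-1284692047/19884415) = -19884415/1284692047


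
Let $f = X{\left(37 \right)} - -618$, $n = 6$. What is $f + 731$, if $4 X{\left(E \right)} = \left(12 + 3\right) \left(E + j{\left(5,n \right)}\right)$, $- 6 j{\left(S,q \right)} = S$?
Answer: $\frac{11877}{8} \approx 1484.6$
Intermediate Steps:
$j{\left(S,q \right)} = - \frac{S}{6}$
$X{\left(E \right)} = - \frac{25}{8} + \frac{15 E}{4}$ ($X{\left(E \right)} = \frac{\left(12 + 3\right) \left(E - \frac{5}{6}\right)}{4} = \frac{15 \left(E - \frac{5}{6}\right)}{4} = \frac{15 \left(- \frac{5}{6} + E\right)}{4} = \frac{- \frac{25}{2} + 15 E}{4} = - \frac{25}{8} + \frac{15 E}{4}$)
$f = \frac{6029}{8}$ ($f = \left(- \frac{25}{8} + \frac{15}{4} \cdot 37\right) - -618 = \left(- \frac{25}{8} + \frac{555}{4}\right) + 618 = \frac{1085}{8} + 618 = \frac{6029}{8} \approx 753.63$)
$f + 731 = \frac{6029}{8} + 731 = \frac{11877}{8}$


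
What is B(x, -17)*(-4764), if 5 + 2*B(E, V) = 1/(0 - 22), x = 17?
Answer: 132201/11 ≈ 12018.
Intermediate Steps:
B(E, V) = -111/44 (B(E, V) = -5/2 + 1/(2*(0 - 22)) = -5/2 + (1/2)/(-22) = -5/2 + (1/2)*(-1/22) = -5/2 - 1/44 = -111/44)
B(x, -17)*(-4764) = -111/44*(-4764) = 132201/11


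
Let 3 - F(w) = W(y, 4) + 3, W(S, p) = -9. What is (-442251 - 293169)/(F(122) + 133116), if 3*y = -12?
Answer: -49028/8875 ≈ -5.5243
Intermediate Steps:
y = -4 (y = (⅓)*(-12) = -4)
F(w) = 9 (F(w) = 3 - (-9 + 3) = 3 - 1*(-6) = 3 + 6 = 9)
(-442251 - 293169)/(F(122) + 133116) = (-442251 - 293169)/(9 + 133116) = -735420/133125 = -735420*1/133125 = -49028/8875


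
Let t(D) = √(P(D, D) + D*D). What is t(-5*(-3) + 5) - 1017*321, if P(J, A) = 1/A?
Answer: -326457 + 3*√4445/10 ≈ -3.2644e+5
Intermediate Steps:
t(D) = √(1/D + D²) (t(D) = √(1/D + D*D) = √(1/D + D²))
t(-5*(-3) + 5) - 1017*321 = √((1 + (-5*(-3) + 5)³)/(-5*(-3) + 5)) - 1017*321 = √((1 + (15 + 5)³)/(15 + 5)) - 326457 = √((1 + 20³)/20) - 326457 = √((1 + 8000)/20) - 326457 = √((1/20)*8001) - 326457 = √(8001/20) - 326457 = 3*√4445/10 - 326457 = -326457 + 3*√4445/10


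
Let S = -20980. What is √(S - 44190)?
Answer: 7*I*√1330 ≈ 255.28*I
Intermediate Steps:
√(S - 44190) = √(-20980 - 44190) = √(-65170) = 7*I*√1330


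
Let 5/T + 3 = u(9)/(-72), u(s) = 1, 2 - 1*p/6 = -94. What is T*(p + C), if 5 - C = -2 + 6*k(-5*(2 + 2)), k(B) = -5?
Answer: -220680/217 ≈ -1017.0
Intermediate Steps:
p = 576 (p = 12 - 6*(-94) = 12 + 564 = 576)
T = -360/217 (T = 5/(-3 + 1/(-72)) = 5/(-3 + 1*(-1/72)) = 5/(-3 - 1/72) = 5/(-217/72) = 5*(-72/217) = -360/217 ≈ -1.6590)
C = 37 (C = 5 - (-2 + 6*(-5)) = 5 - (-2 - 30) = 5 - 1*(-32) = 5 + 32 = 37)
T*(p + C) = -360*(576 + 37)/217 = -360/217*613 = -220680/217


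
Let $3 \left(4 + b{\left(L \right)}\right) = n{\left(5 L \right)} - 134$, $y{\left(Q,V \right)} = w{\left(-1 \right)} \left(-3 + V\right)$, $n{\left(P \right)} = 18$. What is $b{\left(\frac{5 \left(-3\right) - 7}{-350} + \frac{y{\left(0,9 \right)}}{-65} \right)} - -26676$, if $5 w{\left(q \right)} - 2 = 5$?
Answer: $\frac{79900}{3} \approx 26633.0$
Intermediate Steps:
$w{\left(q \right)} = \frac{7}{5}$ ($w{\left(q \right)} = \frac{2}{5} + \frac{1}{5} \cdot 5 = \frac{2}{5} + 1 = \frac{7}{5}$)
$y{\left(Q,V \right)} = - \frac{21}{5} + \frac{7 V}{5}$ ($y{\left(Q,V \right)} = \frac{7 \left(-3 + V\right)}{5} = - \frac{21}{5} + \frac{7 V}{5}$)
$b{\left(L \right)} = - \frac{128}{3}$ ($b{\left(L \right)} = -4 + \frac{18 - 134}{3} = -4 + \frac{1}{3} \left(-116\right) = -4 - \frac{116}{3} = - \frac{128}{3}$)
$b{\left(\frac{5 \left(-3\right) - 7}{-350} + \frac{y{\left(0,9 \right)}}{-65} \right)} - -26676 = - \frac{128}{3} - -26676 = - \frac{128}{3} + 26676 = \frac{79900}{3}$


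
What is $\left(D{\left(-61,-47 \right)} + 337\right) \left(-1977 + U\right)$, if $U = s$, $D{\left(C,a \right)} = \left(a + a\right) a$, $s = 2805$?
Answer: $3937140$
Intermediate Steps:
$D{\left(C,a \right)} = 2 a^{2}$ ($D{\left(C,a \right)} = 2 a a = 2 a^{2}$)
$U = 2805$
$\left(D{\left(-61,-47 \right)} + 337\right) \left(-1977 + U\right) = \left(2 \left(-47\right)^{2} + 337\right) \left(-1977 + 2805\right) = \left(2 \cdot 2209 + 337\right) 828 = \left(4418 + 337\right) 828 = 4755 \cdot 828 = 3937140$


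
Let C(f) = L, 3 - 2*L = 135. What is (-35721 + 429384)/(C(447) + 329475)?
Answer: 131221/109803 ≈ 1.1951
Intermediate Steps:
L = -66 (L = 3/2 - 1/2*135 = 3/2 - 135/2 = -66)
C(f) = -66
(-35721 + 429384)/(C(447) + 329475) = (-35721 + 429384)/(-66 + 329475) = 393663/329409 = 393663*(1/329409) = 131221/109803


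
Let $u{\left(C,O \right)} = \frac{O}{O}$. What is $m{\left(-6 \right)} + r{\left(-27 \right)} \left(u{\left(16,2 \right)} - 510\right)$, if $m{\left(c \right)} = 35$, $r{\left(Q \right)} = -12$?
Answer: $6143$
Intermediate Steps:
$u{\left(C,O \right)} = 1$
$m{\left(-6 \right)} + r{\left(-27 \right)} \left(u{\left(16,2 \right)} - 510\right) = 35 - 12 \left(1 - 510\right) = 35 - -6108 = 35 + 6108 = 6143$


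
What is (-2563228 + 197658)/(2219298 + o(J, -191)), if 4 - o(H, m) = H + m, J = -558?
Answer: -2365570/2220051 ≈ -1.0655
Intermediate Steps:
o(H, m) = 4 - H - m (o(H, m) = 4 - (H + m) = 4 + (-H - m) = 4 - H - m)
(-2563228 + 197658)/(2219298 + o(J, -191)) = (-2563228 + 197658)/(2219298 + (4 - 1*(-558) - 1*(-191))) = -2365570/(2219298 + (4 + 558 + 191)) = -2365570/(2219298 + 753) = -2365570/2220051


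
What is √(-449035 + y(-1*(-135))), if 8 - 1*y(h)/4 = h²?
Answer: I*√521903 ≈ 722.43*I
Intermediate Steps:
y(h) = 32 - 4*h²
√(-449035 + y(-1*(-135))) = √(-449035 + (32 - 4*(-1*(-135))²)) = √(-449035 + (32 - 4*135²)) = √(-449035 + (32 - 4*18225)) = √(-449035 + (32 - 72900)) = √(-449035 - 72868) = √(-521903) = I*√521903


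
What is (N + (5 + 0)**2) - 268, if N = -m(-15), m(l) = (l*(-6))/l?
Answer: -237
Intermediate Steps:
m(l) = -6 (m(l) = (-6*l)/l = -6)
N = 6 (N = -1*(-6) = 6)
(N + (5 + 0)**2) - 268 = (6 + (5 + 0)**2) - 268 = (6 + 5**2) - 268 = (6 + 25) - 268 = 31 - 268 = -237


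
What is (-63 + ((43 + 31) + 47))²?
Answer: 3364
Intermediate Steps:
(-63 + ((43 + 31) + 47))² = (-63 + (74 + 47))² = (-63 + 121)² = 58² = 3364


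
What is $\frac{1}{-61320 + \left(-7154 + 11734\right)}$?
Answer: $- \frac{1}{56740} \approx -1.7624 \cdot 10^{-5}$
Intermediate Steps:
$\frac{1}{-61320 + \left(-7154 + 11734\right)} = \frac{1}{-61320 + 4580} = \frac{1}{-56740} = - \frac{1}{56740}$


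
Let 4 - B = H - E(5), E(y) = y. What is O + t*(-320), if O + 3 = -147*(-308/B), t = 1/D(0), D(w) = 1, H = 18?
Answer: -16061/3 ≈ -5353.7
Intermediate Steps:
B = -9 (B = 4 - (18 - 1*5) = 4 - (18 - 5) = 4 - 1*13 = 4 - 13 = -9)
t = 1 (t = 1/1 = 1)
O = -15101/3 (O = -3 - 147/((-9/(-308))) = -3 - 147/((-9*(-1/308))) = -3 - 147/9/308 = -3 - 147*308/9 = -3 - 15092/3 = -15101/3 ≈ -5033.7)
O + t*(-320) = -15101/3 + 1*(-320) = -15101/3 - 320 = -16061/3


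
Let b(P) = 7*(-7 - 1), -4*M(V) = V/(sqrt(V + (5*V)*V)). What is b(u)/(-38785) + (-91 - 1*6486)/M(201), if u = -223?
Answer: 56/38785 + 26308*sqrt(202206)/201 ≈ 58856.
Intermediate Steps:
M(V) = -V/(4*sqrt(V + 5*V**2)) (M(V) = -V/(4*(sqrt(V + (5*V)*V))) = -V/(4*(sqrt(V + 5*V**2))) = -V/(4*sqrt(V + 5*V**2)))
b(P) = -56 (b(P) = 7*(-8) = -56)
b(u)/(-38785) + (-91 - 1*6486)/M(201) = -56/(-38785) + (-91 - 1*6486)/((-1/4*201/sqrt(201*(1 + 5*201)))) = -56*(-1/38785) + (-91 - 6486)/((-1/4*201/sqrt(201*(1 + 1005)))) = 56/38785 - 6577*(-4*sqrt(202206)/201) = 56/38785 - (-26308)*sqrt(202206)/201 = 56/38785 + 26308*sqrt(202206)/201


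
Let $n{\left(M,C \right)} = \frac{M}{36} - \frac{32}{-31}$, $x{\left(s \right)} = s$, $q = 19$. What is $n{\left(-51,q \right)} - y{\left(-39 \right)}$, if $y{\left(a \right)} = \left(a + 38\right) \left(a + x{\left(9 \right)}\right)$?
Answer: $- \frac{11303}{372} \approx -30.384$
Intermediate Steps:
$y{\left(a \right)} = \left(9 + a\right) \left(38 + a\right)$ ($y{\left(a \right)} = \left(a + 38\right) \left(a + 9\right) = \left(38 + a\right) \left(9 + a\right) = \left(9 + a\right) \left(38 + a\right)$)
$n{\left(M,C \right)} = \frac{32}{31} + \frac{M}{36}$ ($n{\left(M,C \right)} = M \frac{1}{36} - - \frac{32}{31} = \frac{M}{36} + \frac{32}{31} = \frac{32}{31} + \frac{M}{36}$)
$n{\left(-51,q \right)} - y{\left(-39 \right)} = \left(\frac{32}{31} + \frac{1}{36} \left(-51\right)\right) - \left(342 + \left(-39\right)^{2} + 47 \left(-39\right)\right) = \left(\frac{32}{31} - \frac{17}{12}\right) - \left(342 + 1521 - 1833\right) = - \frac{143}{372} - 30 = - \frac{11303}{372}$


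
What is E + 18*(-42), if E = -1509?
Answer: -2265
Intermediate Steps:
E + 18*(-42) = -1509 + 18*(-42) = -1509 - 756 = -2265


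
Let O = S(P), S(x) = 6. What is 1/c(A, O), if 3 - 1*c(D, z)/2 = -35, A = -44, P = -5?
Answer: 1/76 ≈ 0.013158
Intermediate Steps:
O = 6
c(D, z) = 76 (c(D, z) = 6 - 2*(-35) = 6 + 70 = 76)
1/c(A, O) = 1/76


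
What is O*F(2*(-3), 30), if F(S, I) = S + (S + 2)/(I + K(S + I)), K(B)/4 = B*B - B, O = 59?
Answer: -396244/1119 ≈ -354.11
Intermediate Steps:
K(B) = -4*B + 4*B² (K(B) = 4*(B*B - B) = 4*(B² - B) = -4*B + 4*B²)
F(S, I) = S + (2 + S)/(I + 4*(I + S)*(-1 + I + S)) (F(S, I) = S + (S + 2)/(I + 4*(S + I)*(-1 + (S + I))) = S + (2 + S)/(I + 4*(I + S)*(-1 + (I + S))) = S + (2 + S)/(I + 4*(I + S)*(-1 + I + S)))
O*F(2*(-3), 30) = 59*((2 + 2*(-3) + 30*(2*(-3)) + 4*(2*(-3))*(30 + 2*(-3))*(-1 + 30 + 2*(-3)))/(30 + 4*(30 + 2*(-3))*(-1 + 30 + 2*(-3)))) = 59*((2 - 6 + 30*(-6) + 4*(-6)*(30 - 6)*(-1 + 30 - 6))/(30 + 4*(30 - 6)*(-1 + 30 - 6))) = 59*((2 - 6 - 180 + 4*(-6)*24*23)/(30 + 4*24*23)) = 59*((2 - 6 - 180 - 13248)/(30 + 2208)) = 59*(-13432/2238) = 59*((1/2238)*(-13432)) = 59*(-6716/1119) = -396244/1119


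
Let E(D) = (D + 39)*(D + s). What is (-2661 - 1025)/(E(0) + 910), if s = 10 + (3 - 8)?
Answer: -3686/1105 ≈ -3.3357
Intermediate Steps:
s = 5 (s = 10 - 5 = 5)
E(D) = (5 + D)*(39 + D) (E(D) = (D + 39)*(D + 5) = (39 + D)*(5 + D) = (5 + D)*(39 + D))
(-2661 - 1025)/(E(0) + 910) = (-2661 - 1025)/((195 + 0² + 44*0) + 910) = -3686/((195 + 0 + 0) + 910) = -3686/(195 + 910) = -3686/1105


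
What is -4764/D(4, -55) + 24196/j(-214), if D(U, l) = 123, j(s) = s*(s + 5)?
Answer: -35016426/916883 ≈ -38.191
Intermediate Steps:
j(s) = s*(5 + s)
-4764/D(4, -55) + 24196/j(-214) = -4764/123 + 24196/((-214*(5 - 214))) = -4764*1/123 + 24196/((-214*(-209))) = -1588/41 + 24196/44726 = -1588/41 + 24196*(1/44726) = -1588/41 + 12098/22363 = -35016426/916883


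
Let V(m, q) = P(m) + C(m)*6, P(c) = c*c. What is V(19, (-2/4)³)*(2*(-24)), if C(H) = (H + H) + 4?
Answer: -29424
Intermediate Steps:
P(c) = c²
C(H) = 4 + 2*H (C(H) = 2*H + 4 = 4 + 2*H)
V(m, q) = 24 + m² + 12*m (V(m, q) = m² + (4 + 2*m)*6 = m² + (24 + 12*m) = 24 + m² + 12*m)
V(19, (-2/4)³)*(2*(-24)) = (24 + 19² + 12*19)*(2*(-24)) = (24 + 361 + 228)*(-48) = 613*(-48) = -29424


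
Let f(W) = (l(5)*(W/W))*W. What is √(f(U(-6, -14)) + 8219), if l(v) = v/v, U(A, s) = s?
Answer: √8205 ≈ 90.581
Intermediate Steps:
l(v) = 1
f(W) = W (f(W) = (1*(W/W))*W = (1*1)*W = 1*W = W)
√(f(U(-6, -14)) + 8219) = √(-14 + 8219) = √8205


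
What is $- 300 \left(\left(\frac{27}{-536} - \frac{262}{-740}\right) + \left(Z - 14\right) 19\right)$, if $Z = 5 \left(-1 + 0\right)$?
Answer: $\frac{536499705}{4958} \approx 1.0821 \cdot 10^{5}$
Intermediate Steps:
$Z = -5$ ($Z = 5 \left(-1\right) = -5$)
$- 300 \left(\left(\frac{27}{-536} - \frac{262}{-740}\right) + \left(Z - 14\right) 19\right) = - 300 \left(\left(\frac{27}{-536} - \frac{262}{-740}\right) + \left(-5 - 14\right) 19\right) = - 300 \left(\left(27 \left(- \frac{1}{536}\right) - - \frac{131}{370}\right) - 361\right) = - 300 \left(\left(- \frac{27}{536} + \frac{131}{370}\right) - 361\right) = - 300 \left(\frac{30113}{99160} - 361\right) = \left(-300\right) \left(- \frac{35766647}{99160}\right) = \frac{536499705}{4958}$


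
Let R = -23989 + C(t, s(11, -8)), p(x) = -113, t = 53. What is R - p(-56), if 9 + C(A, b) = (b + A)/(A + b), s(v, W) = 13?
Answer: -23884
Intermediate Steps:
C(A, b) = -8 (C(A, b) = -9 + (b + A)/(A + b) = -9 + (A + b)/(A + b) = -9 + 1 = -8)
R = -23997 (R = -23989 - 8 = -23997)
R - p(-56) = -23997 - 1*(-113) = -23997 + 113 = -23884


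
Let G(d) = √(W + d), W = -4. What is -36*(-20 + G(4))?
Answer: 720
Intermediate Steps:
G(d) = √(-4 + d)
-36*(-20 + G(4)) = -36*(-20 + √(-4 + 4)) = -36*(-20 + √0) = -36*(-20 + 0) = -36*(-20) = 720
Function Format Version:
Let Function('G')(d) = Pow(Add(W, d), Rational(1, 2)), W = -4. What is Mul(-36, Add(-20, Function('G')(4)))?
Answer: 720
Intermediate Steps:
Function('G')(d) = Pow(Add(-4, d), Rational(1, 2))
Mul(-36, Add(-20, Function('G')(4))) = Mul(-36, Add(-20, Pow(Add(-4, 4), Rational(1, 2)))) = Mul(-36, Add(-20, Pow(0, Rational(1, 2)))) = Mul(-36, Add(-20, 0)) = Mul(-36, -20) = 720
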